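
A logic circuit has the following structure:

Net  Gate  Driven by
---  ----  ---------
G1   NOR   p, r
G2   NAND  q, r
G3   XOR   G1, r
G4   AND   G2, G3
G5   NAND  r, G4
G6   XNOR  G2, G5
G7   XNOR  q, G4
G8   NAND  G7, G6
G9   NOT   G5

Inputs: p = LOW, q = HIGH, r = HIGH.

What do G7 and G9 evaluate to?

G7 = LOW; G9 = LOW

G1 = p NOR r = LOW NOR HIGH = LOW
G2 = q NAND r = HIGH NAND HIGH = LOW
G3 = G1 XOR r = LOW XOR HIGH = HIGH
G4 = G2 AND G3 = LOW AND HIGH = LOW
G5 = r NAND G4 = HIGH NAND LOW = HIGH
G7 = q XNOR G4 = HIGH XNOR LOW = LOW
G9 = NOT G5 = NOT HIGH = LOW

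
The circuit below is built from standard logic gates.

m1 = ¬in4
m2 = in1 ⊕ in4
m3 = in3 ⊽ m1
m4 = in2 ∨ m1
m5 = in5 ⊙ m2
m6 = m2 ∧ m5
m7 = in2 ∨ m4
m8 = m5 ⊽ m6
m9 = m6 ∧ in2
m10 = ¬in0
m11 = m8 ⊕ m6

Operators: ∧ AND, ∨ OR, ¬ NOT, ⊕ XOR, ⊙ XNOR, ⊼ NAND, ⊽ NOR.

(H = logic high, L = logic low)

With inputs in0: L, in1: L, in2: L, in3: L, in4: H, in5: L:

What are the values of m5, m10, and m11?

m2 = in1 XOR in4 = L XOR H = H
m5 = in5 XNOR m2 = L XNOR H = L
m6 = m2 AND m5 = H AND L = L
m8 = m5 NOR m6 = L NOR L = H
m10 = NOT in0 = NOT L = H
m11 = m8 XOR m6 = H XOR L = H

m5 = L; m10 = H; m11 = H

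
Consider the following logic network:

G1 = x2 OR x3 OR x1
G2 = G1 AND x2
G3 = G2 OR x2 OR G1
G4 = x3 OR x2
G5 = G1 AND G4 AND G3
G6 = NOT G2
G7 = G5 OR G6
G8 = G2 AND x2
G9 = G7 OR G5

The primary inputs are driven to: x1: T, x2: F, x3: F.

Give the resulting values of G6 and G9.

G6 = T  G9 = T

G1 = x2 OR x3 OR x1 = F OR F OR T = T
G2 = G1 AND x2 = T AND F = F
G3 = G2 OR x2 OR G1 = F OR F OR T = T
G4 = x3 OR x2 = F OR F = F
G5 = G1 AND G4 AND G3 = T AND F AND T = F
G6 = NOT G2 = NOT F = T
G7 = G5 OR G6 = F OR T = T
G9 = G7 OR G5 = T OR F = T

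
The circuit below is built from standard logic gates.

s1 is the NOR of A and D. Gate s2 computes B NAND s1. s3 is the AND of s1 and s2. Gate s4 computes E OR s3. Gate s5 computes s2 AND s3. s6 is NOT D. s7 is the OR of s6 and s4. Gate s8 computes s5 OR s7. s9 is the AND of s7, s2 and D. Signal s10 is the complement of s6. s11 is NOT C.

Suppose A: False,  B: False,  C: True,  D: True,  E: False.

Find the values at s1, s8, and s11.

s1 = False  s8 = False  s11 = False

s1 = A NOR D = False NOR True = False
s2 = B NAND s1 = False NAND False = True
s3 = s1 AND s2 = False AND True = False
s4 = E OR s3 = False OR False = False
s5 = s2 AND s3 = True AND False = False
s6 = NOT D = NOT True = False
s7 = s6 OR s4 = False OR False = False
s8 = s5 OR s7 = False OR False = False
s11 = NOT C = NOT True = False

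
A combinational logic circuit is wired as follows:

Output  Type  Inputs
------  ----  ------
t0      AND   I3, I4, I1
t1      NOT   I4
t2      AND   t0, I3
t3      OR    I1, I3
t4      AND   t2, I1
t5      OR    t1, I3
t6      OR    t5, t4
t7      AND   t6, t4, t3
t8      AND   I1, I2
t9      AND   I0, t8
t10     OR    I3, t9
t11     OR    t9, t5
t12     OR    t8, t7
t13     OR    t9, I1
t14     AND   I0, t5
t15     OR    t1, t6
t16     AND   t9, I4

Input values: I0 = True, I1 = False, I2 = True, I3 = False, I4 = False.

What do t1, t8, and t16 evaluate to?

t1 = NOT I4 = NOT False = True
t8 = I1 AND I2 = False AND True = False
t9 = I0 AND t8 = True AND False = False
t16 = t9 AND I4 = False AND False = False

t1 = True; t8 = False; t16 = False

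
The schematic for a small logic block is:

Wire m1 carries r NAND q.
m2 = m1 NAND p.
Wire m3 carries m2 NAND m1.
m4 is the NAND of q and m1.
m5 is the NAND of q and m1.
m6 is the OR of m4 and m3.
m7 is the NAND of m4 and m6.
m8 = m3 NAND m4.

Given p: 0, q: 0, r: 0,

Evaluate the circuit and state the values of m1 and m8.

m1 = r NAND q = 0 NAND 0 = 1
m2 = m1 NAND p = 1 NAND 0 = 1
m3 = m2 NAND m1 = 1 NAND 1 = 0
m4 = q NAND m1 = 0 NAND 1 = 1
m8 = m3 NAND m4 = 0 NAND 1 = 1

m1 = 1; m8 = 1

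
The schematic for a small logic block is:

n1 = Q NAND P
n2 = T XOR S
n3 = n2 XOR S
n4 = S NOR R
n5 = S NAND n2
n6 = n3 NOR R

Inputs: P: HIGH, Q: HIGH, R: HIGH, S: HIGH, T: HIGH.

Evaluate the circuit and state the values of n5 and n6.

n2 = T XOR S = HIGH XOR HIGH = LOW
n3 = n2 XOR S = LOW XOR HIGH = HIGH
n5 = S NAND n2 = HIGH NAND LOW = HIGH
n6 = n3 NOR R = HIGH NOR HIGH = LOW

n5 = HIGH  n6 = LOW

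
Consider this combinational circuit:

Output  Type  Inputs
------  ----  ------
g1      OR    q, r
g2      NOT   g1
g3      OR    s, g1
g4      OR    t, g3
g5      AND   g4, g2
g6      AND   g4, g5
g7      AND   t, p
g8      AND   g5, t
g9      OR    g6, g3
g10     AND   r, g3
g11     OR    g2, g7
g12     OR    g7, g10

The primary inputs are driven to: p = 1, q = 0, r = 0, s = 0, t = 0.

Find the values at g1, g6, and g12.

g1 = 0  g6 = 0  g12 = 0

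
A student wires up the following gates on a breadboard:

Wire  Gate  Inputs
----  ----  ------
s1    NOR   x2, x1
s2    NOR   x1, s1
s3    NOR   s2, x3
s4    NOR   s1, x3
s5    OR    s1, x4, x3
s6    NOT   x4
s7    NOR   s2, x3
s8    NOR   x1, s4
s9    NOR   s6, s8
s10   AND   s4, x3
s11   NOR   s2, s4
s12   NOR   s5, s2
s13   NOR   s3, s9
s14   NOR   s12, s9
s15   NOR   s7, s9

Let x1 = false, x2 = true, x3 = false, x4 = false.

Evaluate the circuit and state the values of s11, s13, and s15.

s11 = false, s13 = true, s15 = true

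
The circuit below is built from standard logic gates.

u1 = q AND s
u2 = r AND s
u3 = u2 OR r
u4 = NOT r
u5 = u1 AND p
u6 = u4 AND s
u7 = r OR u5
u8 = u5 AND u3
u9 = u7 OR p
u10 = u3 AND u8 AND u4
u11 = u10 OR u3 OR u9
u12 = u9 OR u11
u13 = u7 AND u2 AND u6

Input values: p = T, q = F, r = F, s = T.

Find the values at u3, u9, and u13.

u3 = F, u9 = T, u13 = F

u1 = q AND s = F AND T = F
u2 = r AND s = F AND T = F
u3 = u2 OR r = F OR F = F
u4 = NOT r = NOT F = T
u5 = u1 AND p = F AND T = F
u6 = u4 AND s = T AND T = T
u7 = r OR u5 = F OR F = F
u9 = u7 OR p = F OR T = T
u13 = u7 AND u2 AND u6 = F AND F AND T = F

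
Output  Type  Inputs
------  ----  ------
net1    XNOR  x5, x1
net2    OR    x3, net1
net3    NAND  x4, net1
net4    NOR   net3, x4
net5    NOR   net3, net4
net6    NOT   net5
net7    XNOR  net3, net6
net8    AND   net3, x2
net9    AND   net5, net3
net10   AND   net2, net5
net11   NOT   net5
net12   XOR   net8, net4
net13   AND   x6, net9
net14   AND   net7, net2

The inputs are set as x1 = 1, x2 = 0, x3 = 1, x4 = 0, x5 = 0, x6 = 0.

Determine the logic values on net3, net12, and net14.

net3 = 1, net12 = 0, net14 = 1

net1 = x5 XNOR x1 = 0 XNOR 1 = 0
net2 = x3 OR net1 = 1 OR 0 = 1
net3 = x4 NAND net1 = 0 NAND 0 = 1
net4 = net3 NOR x4 = 1 NOR 0 = 0
net5 = net3 NOR net4 = 1 NOR 0 = 0
net6 = NOT net5 = NOT 0 = 1
net7 = net3 XNOR net6 = 1 XNOR 1 = 1
net8 = net3 AND x2 = 1 AND 0 = 0
net12 = net8 XOR net4 = 0 XOR 0 = 0
net14 = net7 AND net2 = 1 AND 1 = 1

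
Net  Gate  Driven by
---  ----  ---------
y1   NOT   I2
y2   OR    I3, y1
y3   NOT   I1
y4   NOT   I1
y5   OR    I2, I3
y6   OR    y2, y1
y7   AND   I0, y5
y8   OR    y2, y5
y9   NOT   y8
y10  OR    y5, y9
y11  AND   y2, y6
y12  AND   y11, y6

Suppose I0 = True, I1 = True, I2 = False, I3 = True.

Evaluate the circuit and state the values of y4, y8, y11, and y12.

y1 = NOT I2 = NOT False = True
y2 = I3 OR y1 = True OR True = True
y4 = NOT I1 = NOT True = False
y5 = I2 OR I3 = False OR True = True
y6 = y2 OR y1 = True OR True = True
y8 = y2 OR y5 = True OR True = True
y11 = y2 AND y6 = True AND True = True
y12 = y11 AND y6 = True AND True = True

y4 = False, y8 = True, y11 = True, y12 = True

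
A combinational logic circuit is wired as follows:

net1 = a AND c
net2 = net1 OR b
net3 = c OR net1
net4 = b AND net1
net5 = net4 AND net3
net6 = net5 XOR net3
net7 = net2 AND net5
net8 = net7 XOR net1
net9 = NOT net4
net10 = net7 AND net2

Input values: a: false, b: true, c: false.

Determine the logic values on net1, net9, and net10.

net1 = a AND c = false AND false = false
net2 = net1 OR b = false OR true = true
net3 = c OR net1 = false OR false = false
net4 = b AND net1 = true AND false = false
net5 = net4 AND net3 = false AND false = false
net7 = net2 AND net5 = true AND false = false
net9 = NOT net4 = NOT false = true
net10 = net7 AND net2 = false AND true = false

net1 = false; net9 = true; net10 = false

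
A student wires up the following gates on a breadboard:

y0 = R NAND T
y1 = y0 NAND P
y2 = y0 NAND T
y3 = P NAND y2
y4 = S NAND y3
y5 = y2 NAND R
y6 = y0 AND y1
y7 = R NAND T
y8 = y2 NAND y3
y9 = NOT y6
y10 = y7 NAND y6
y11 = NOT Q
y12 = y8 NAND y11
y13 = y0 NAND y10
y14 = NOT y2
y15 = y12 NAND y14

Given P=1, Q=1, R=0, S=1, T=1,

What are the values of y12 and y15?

y12 = 1  y15 = 0

y0 = R NAND T = 0 NAND 1 = 1
y2 = y0 NAND T = 1 NAND 1 = 0
y3 = P NAND y2 = 1 NAND 0 = 1
y8 = y2 NAND y3 = 0 NAND 1 = 1
y11 = NOT Q = NOT 1 = 0
y12 = y8 NAND y11 = 1 NAND 0 = 1
y14 = NOT y2 = NOT 0 = 1
y15 = y12 NAND y14 = 1 NAND 1 = 0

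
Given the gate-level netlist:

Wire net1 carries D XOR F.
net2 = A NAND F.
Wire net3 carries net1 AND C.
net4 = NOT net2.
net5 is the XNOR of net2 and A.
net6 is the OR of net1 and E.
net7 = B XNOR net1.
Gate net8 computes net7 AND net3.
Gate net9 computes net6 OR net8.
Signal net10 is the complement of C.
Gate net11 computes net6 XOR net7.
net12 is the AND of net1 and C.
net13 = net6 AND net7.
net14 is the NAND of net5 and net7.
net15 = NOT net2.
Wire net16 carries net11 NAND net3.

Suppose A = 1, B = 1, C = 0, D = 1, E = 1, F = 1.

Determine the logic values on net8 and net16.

net1 = D XOR F = 1 XOR 1 = 0
net3 = net1 AND C = 0 AND 0 = 0
net6 = net1 OR E = 0 OR 1 = 1
net7 = B XNOR net1 = 1 XNOR 0 = 0
net8 = net7 AND net3 = 0 AND 0 = 0
net11 = net6 XOR net7 = 1 XOR 0 = 1
net16 = net11 NAND net3 = 1 NAND 0 = 1

net8 = 0, net16 = 1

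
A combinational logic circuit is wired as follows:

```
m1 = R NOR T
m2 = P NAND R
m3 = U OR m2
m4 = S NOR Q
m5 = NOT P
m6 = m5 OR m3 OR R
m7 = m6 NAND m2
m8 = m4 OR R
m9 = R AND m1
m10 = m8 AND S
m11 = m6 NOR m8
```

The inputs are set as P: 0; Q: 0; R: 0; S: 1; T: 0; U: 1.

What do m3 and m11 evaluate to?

m3 = 1  m11 = 0

m2 = P NAND R = 0 NAND 0 = 1
m3 = U OR m2 = 1 OR 1 = 1
m4 = S NOR Q = 1 NOR 0 = 0
m5 = NOT P = NOT 0 = 1
m6 = m5 OR m3 OR R = 1 OR 1 OR 0 = 1
m8 = m4 OR R = 0 OR 0 = 0
m11 = m6 NOR m8 = 1 NOR 0 = 0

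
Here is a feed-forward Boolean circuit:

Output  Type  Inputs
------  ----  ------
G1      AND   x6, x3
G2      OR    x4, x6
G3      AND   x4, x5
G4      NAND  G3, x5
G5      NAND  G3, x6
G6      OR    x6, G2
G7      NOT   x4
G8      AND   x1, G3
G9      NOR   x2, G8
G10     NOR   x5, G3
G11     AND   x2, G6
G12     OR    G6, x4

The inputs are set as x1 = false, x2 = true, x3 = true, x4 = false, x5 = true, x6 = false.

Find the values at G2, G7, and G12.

G2 = false, G7 = true, G12 = false

G2 = x4 OR x6 = false OR false = false
G6 = x6 OR G2 = false OR false = false
G7 = NOT x4 = NOT false = true
G12 = G6 OR x4 = false OR false = false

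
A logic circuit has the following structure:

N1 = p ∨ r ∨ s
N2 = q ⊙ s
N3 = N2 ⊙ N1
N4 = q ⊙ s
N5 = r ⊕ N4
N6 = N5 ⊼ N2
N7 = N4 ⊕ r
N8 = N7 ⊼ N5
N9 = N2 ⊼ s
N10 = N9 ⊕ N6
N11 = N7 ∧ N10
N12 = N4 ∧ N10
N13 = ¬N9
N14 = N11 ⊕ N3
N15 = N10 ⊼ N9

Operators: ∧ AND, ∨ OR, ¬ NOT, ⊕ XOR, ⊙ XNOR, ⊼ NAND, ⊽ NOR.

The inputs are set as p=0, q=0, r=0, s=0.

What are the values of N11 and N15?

N11 = 1, N15 = 0

N2 = q XNOR s = 0 XNOR 0 = 1
N4 = q XNOR s = 0 XNOR 0 = 1
N5 = r XOR N4 = 0 XOR 1 = 1
N6 = N5 NAND N2 = 1 NAND 1 = 0
N7 = N4 XOR r = 1 XOR 0 = 1
N9 = N2 NAND s = 1 NAND 0 = 1
N10 = N9 XOR N6 = 1 XOR 0 = 1
N11 = N7 AND N10 = 1 AND 1 = 1
N15 = N10 NAND N9 = 1 NAND 1 = 0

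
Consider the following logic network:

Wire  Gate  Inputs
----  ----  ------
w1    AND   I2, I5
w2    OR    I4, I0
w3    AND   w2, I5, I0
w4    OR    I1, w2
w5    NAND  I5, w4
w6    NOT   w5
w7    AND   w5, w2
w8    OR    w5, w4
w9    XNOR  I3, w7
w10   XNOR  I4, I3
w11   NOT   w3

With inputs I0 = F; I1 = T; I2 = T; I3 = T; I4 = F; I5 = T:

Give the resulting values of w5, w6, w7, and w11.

w5 = F, w6 = T, w7 = F, w11 = T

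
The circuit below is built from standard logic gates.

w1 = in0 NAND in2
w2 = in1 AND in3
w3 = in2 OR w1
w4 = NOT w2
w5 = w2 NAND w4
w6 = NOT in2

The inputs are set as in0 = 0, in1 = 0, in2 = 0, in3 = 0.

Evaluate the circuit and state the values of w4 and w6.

w4 = 1, w6 = 1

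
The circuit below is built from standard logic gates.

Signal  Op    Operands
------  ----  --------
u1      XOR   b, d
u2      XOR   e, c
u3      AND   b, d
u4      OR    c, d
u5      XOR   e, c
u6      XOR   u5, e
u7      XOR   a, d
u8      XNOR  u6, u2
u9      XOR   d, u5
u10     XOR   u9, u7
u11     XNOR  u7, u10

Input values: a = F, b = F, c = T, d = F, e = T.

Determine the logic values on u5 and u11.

u5 = e XOR c = T XOR T = F
u7 = a XOR d = F XOR F = F
u9 = d XOR u5 = F XOR F = F
u10 = u9 XOR u7 = F XOR F = F
u11 = u7 XNOR u10 = F XNOR F = T

u5 = F; u11 = T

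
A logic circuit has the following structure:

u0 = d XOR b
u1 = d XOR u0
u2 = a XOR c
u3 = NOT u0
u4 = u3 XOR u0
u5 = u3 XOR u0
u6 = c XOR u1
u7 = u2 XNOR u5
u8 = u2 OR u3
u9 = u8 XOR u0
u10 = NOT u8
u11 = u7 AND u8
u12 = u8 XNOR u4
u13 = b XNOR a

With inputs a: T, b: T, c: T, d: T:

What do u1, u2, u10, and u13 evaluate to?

u0 = d XOR b = T XOR T = F
u1 = d XOR u0 = T XOR F = T
u2 = a XOR c = T XOR T = F
u3 = NOT u0 = NOT F = T
u8 = u2 OR u3 = F OR T = T
u10 = NOT u8 = NOT T = F
u13 = b XNOR a = T XNOR T = T

u1 = T, u2 = F, u10 = F, u13 = T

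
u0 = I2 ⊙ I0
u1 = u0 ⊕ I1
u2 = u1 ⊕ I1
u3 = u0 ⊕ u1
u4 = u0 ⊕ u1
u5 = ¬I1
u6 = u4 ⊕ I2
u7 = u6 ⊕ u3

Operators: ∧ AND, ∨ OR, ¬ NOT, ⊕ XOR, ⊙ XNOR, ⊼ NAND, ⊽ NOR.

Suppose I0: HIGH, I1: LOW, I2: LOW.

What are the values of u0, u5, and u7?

u0 = LOW, u5 = HIGH, u7 = LOW

u0 = I2 XNOR I0 = LOW XNOR HIGH = LOW
u1 = u0 XOR I1 = LOW XOR LOW = LOW
u3 = u0 XOR u1 = LOW XOR LOW = LOW
u4 = u0 XOR u1 = LOW XOR LOW = LOW
u5 = NOT I1 = NOT LOW = HIGH
u6 = u4 XOR I2 = LOW XOR LOW = LOW
u7 = u6 XOR u3 = LOW XOR LOW = LOW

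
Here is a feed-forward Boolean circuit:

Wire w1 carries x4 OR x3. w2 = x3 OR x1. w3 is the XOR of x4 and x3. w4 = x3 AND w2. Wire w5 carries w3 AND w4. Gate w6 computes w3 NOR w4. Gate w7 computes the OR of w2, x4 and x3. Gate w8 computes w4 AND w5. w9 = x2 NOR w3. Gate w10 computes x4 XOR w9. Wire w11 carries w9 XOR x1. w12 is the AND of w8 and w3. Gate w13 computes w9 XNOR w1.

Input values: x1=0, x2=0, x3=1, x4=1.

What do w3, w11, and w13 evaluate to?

w3 = 0, w11 = 1, w13 = 1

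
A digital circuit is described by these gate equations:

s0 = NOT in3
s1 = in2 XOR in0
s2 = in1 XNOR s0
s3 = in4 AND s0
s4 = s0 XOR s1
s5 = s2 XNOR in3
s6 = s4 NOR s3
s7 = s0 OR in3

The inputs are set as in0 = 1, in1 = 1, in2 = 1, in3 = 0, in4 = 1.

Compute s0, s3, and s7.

s0 = 1, s3 = 1, s7 = 1

s0 = NOT in3 = NOT 0 = 1
s3 = in4 AND s0 = 1 AND 1 = 1
s7 = s0 OR in3 = 1 OR 0 = 1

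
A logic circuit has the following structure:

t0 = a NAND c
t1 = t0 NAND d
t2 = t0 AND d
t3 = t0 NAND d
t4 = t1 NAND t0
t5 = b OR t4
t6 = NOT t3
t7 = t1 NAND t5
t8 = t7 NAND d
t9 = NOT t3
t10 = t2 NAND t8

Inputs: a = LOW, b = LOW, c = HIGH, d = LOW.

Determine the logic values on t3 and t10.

t0 = a NAND c = LOW NAND HIGH = HIGH
t1 = t0 NAND d = HIGH NAND LOW = HIGH
t2 = t0 AND d = HIGH AND LOW = LOW
t3 = t0 NAND d = HIGH NAND LOW = HIGH
t4 = t1 NAND t0 = HIGH NAND HIGH = LOW
t5 = b OR t4 = LOW OR LOW = LOW
t7 = t1 NAND t5 = HIGH NAND LOW = HIGH
t8 = t7 NAND d = HIGH NAND LOW = HIGH
t10 = t2 NAND t8 = LOW NAND HIGH = HIGH

t3 = HIGH, t10 = HIGH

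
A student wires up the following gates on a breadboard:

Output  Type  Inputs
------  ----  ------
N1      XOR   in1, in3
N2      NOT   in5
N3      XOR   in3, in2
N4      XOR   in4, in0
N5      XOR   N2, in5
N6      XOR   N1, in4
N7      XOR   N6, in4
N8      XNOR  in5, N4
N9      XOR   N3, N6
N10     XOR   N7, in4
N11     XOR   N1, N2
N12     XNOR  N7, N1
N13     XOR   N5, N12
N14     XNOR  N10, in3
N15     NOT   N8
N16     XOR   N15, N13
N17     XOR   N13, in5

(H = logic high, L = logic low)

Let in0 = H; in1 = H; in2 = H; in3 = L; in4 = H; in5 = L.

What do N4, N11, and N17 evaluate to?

N4 = L, N11 = L, N17 = L

N1 = in1 XOR in3 = H XOR L = H
N2 = NOT in5 = NOT L = H
N4 = in4 XOR in0 = H XOR H = L
N5 = N2 XOR in5 = H XOR L = H
N6 = N1 XOR in4 = H XOR H = L
N7 = N6 XOR in4 = L XOR H = H
N11 = N1 XOR N2 = H XOR H = L
N12 = N7 XNOR N1 = H XNOR H = H
N13 = N5 XOR N12 = H XOR H = L
N17 = N13 XOR in5 = L XOR L = L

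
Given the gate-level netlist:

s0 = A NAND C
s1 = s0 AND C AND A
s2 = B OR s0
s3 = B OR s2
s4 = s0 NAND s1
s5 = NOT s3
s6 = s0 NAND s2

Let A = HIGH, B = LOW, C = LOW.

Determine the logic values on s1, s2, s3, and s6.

s1 = LOW; s2 = HIGH; s3 = HIGH; s6 = LOW

s0 = A NAND C = HIGH NAND LOW = HIGH
s1 = s0 AND C AND A = HIGH AND LOW AND HIGH = LOW
s2 = B OR s0 = LOW OR HIGH = HIGH
s3 = B OR s2 = LOW OR HIGH = HIGH
s6 = s0 NAND s2 = HIGH NAND HIGH = LOW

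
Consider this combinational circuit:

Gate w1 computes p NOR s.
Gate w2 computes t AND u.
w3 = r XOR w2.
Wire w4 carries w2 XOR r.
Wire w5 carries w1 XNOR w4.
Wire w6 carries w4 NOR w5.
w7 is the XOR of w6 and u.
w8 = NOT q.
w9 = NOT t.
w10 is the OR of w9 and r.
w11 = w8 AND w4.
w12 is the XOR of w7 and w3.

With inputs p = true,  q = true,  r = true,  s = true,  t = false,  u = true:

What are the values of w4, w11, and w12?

w4 = true, w11 = false, w12 = false

w1 = p NOR s = true NOR true = false
w2 = t AND u = false AND true = false
w3 = r XOR w2 = true XOR false = true
w4 = w2 XOR r = false XOR true = true
w5 = w1 XNOR w4 = false XNOR true = false
w6 = w4 NOR w5 = true NOR false = false
w7 = w6 XOR u = false XOR true = true
w8 = NOT q = NOT true = false
w11 = w8 AND w4 = false AND true = false
w12 = w7 XOR w3 = true XOR true = false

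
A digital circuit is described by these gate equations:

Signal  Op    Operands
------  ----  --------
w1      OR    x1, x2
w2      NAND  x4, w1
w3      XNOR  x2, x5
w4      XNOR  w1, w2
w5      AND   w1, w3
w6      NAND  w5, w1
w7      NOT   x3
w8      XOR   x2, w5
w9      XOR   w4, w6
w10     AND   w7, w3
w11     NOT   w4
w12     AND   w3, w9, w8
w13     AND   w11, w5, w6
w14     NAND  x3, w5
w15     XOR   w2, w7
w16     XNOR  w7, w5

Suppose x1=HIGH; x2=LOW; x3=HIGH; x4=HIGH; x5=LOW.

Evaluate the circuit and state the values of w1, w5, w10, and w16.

w1 = HIGH; w5 = HIGH; w10 = LOW; w16 = LOW

w1 = x1 OR x2 = HIGH OR LOW = HIGH
w3 = x2 XNOR x5 = LOW XNOR LOW = HIGH
w5 = w1 AND w3 = HIGH AND HIGH = HIGH
w7 = NOT x3 = NOT HIGH = LOW
w10 = w7 AND w3 = LOW AND HIGH = LOW
w16 = w7 XNOR w5 = LOW XNOR HIGH = LOW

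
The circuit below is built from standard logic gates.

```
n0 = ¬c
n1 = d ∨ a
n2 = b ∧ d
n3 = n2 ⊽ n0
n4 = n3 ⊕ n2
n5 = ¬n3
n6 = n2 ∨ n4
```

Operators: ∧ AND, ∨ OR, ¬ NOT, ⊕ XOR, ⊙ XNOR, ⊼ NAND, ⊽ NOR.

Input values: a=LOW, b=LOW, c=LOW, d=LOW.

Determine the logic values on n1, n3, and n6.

n0 = NOT c = NOT LOW = HIGH
n1 = d OR a = LOW OR LOW = LOW
n2 = b AND d = LOW AND LOW = LOW
n3 = n2 NOR n0 = LOW NOR HIGH = LOW
n4 = n3 XOR n2 = LOW XOR LOW = LOW
n6 = n2 OR n4 = LOW OR LOW = LOW

n1 = LOW, n3 = LOW, n6 = LOW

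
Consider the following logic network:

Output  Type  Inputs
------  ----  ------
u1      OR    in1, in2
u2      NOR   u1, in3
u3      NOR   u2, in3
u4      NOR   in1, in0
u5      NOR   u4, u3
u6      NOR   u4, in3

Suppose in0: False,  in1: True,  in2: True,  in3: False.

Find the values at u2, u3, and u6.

u2 = False  u3 = True  u6 = True

u1 = in1 OR in2 = True OR True = True
u2 = u1 NOR in3 = True NOR False = False
u3 = u2 NOR in3 = False NOR False = True
u4 = in1 NOR in0 = True NOR False = False
u6 = u4 NOR in3 = False NOR False = True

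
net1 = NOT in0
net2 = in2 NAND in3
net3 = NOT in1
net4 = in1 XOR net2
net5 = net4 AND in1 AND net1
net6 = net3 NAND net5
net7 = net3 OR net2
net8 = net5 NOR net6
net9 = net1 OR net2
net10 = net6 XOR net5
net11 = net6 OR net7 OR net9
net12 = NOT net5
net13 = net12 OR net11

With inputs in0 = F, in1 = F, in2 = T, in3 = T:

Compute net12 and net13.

net12 = T, net13 = T

net1 = NOT in0 = NOT F = T
net2 = in2 NAND in3 = T NAND T = F
net3 = NOT in1 = NOT F = T
net4 = in1 XOR net2 = F XOR F = F
net5 = net4 AND in1 AND net1 = F AND F AND T = F
net6 = net3 NAND net5 = T NAND F = T
net7 = net3 OR net2 = T OR F = T
net9 = net1 OR net2 = T OR F = T
net11 = net6 OR net7 OR net9 = T OR T OR T = T
net12 = NOT net5 = NOT F = T
net13 = net12 OR net11 = T OR T = T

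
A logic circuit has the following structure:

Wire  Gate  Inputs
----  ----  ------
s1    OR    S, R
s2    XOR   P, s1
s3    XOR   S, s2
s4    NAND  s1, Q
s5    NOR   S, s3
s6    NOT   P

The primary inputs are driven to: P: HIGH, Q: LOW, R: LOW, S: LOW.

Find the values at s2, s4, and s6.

s1 = S OR R = LOW OR LOW = LOW
s2 = P XOR s1 = HIGH XOR LOW = HIGH
s4 = s1 NAND Q = LOW NAND LOW = HIGH
s6 = NOT P = NOT HIGH = LOW

s2 = HIGH, s4 = HIGH, s6 = LOW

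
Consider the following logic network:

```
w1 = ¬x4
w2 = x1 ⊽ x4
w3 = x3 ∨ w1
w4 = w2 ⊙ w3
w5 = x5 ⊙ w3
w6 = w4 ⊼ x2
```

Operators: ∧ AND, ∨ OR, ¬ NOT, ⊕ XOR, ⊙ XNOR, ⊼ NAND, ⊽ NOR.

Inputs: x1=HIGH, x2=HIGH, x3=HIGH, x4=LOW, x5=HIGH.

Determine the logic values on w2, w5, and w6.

w1 = NOT x4 = NOT LOW = HIGH
w2 = x1 NOR x4 = HIGH NOR LOW = LOW
w3 = x3 OR w1 = HIGH OR HIGH = HIGH
w4 = w2 XNOR w3 = LOW XNOR HIGH = LOW
w5 = x5 XNOR w3 = HIGH XNOR HIGH = HIGH
w6 = w4 NAND x2 = LOW NAND HIGH = HIGH

w2 = LOW  w5 = HIGH  w6 = HIGH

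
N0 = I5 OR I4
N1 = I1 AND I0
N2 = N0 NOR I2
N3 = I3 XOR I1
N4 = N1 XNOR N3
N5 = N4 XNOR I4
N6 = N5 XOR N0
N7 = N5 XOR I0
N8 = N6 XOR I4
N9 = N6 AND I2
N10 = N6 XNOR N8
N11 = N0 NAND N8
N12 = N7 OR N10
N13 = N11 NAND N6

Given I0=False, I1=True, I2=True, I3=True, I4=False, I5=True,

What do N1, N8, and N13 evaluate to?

N1 = False, N8 = True, N13 = True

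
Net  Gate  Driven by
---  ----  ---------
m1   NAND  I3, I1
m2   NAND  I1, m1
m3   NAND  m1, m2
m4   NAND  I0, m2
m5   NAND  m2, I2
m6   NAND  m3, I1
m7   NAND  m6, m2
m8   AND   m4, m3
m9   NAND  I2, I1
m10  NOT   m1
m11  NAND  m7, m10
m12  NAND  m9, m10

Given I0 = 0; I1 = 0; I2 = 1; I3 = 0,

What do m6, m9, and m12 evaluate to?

m1 = I3 NAND I1 = 0 NAND 0 = 1
m2 = I1 NAND m1 = 0 NAND 1 = 1
m3 = m1 NAND m2 = 1 NAND 1 = 0
m6 = m3 NAND I1 = 0 NAND 0 = 1
m9 = I2 NAND I1 = 1 NAND 0 = 1
m10 = NOT m1 = NOT 1 = 0
m12 = m9 NAND m10 = 1 NAND 0 = 1

m6 = 1, m9 = 1, m12 = 1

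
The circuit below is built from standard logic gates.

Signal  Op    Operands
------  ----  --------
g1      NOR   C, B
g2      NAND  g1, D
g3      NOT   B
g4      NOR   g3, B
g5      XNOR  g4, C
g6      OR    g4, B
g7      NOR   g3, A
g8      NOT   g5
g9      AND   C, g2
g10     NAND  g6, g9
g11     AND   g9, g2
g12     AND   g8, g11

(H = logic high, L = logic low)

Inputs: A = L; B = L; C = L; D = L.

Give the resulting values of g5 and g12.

g5 = H; g12 = L

g1 = C NOR B = L NOR L = H
g2 = g1 NAND D = H NAND L = H
g3 = NOT B = NOT L = H
g4 = g3 NOR B = H NOR L = L
g5 = g4 XNOR C = L XNOR L = H
g8 = NOT g5 = NOT H = L
g9 = C AND g2 = L AND H = L
g11 = g9 AND g2 = L AND H = L
g12 = g8 AND g11 = L AND L = L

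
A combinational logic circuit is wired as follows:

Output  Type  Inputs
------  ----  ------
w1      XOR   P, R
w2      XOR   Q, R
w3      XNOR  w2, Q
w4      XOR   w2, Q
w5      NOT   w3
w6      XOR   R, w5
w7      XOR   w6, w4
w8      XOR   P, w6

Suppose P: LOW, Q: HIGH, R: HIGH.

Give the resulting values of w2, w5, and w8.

w2 = LOW, w5 = HIGH, w8 = LOW

w2 = Q XOR R = HIGH XOR HIGH = LOW
w3 = w2 XNOR Q = LOW XNOR HIGH = LOW
w5 = NOT w3 = NOT LOW = HIGH
w6 = R XOR w5 = HIGH XOR HIGH = LOW
w8 = P XOR w6 = LOW XOR LOW = LOW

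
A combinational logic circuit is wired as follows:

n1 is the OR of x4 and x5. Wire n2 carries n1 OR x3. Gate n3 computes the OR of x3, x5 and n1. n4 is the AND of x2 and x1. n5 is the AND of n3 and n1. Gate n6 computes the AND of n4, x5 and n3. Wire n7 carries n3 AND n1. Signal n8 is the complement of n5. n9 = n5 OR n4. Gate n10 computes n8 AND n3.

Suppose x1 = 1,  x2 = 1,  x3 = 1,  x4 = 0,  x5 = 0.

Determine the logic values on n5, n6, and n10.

n5 = 0, n6 = 0, n10 = 1

n1 = x4 OR x5 = 0 OR 0 = 0
n3 = x3 OR x5 OR n1 = 1 OR 0 OR 0 = 1
n4 = x2 AND x1 = 1 AND 1 = 1
n5 = n3 AND n1 = 1 AND 0 = 0
n6 = n4 AND x5 AND n3 = 1 AND 0 AND 1 = 0
n8 = NOT n5 = NOT 0 = 1
n10 = n8 AND n3 = 1 AND 1 = 1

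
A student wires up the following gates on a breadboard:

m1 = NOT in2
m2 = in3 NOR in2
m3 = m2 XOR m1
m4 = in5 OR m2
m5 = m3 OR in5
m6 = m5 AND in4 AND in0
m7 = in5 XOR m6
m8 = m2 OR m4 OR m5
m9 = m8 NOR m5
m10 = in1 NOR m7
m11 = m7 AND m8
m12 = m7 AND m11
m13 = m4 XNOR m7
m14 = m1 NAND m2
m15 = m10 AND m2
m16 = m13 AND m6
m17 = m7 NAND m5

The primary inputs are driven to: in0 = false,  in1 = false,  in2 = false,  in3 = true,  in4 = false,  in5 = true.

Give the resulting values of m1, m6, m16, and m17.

m1 = true; m6 = false; m16 = false; m17 = false

m1 = NOT in2 = NOT false = true
m2 = in3 NOR in2 = true NOR false = false
m3 = m2 XOR m1 = false XOR true = true
m4 = in5 OR m2 = true OR false = true
m5 = m3 OR in5 = true OR true = true
m6 = m5 AND in4 AND in0 = true AND false AND false = false
m7 = in5 XOR m6 = true XOR false = true
m13 = m4 XNOR m7 = true XNOR true = true
m16 = m13 AND m6 = true AND false = false
m17 = m7 NAND m5 = true NAND true = false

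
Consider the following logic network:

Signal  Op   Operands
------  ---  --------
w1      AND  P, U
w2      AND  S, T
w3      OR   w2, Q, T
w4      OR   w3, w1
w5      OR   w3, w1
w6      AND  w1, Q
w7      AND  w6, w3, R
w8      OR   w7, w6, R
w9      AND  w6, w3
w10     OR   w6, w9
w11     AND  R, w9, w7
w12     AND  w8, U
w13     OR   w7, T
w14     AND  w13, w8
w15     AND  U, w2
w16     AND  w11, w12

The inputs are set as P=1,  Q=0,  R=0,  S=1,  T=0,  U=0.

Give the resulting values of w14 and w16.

w14 = 0  w16 = 0

w1 = P AND U = 1 AND 0 = 0
w2 = S AND T = 1 AND 0 = 0
w3 = w2 OR Q OR T = 0 OR 0 OR 0 = 0
w6 = w1 AND Q = 0 AND 0 = 0
w7 = w6 AND w3 AND R = 0 AND 0 AND 0 = 0
w8 = w7 OR w6 OR R = 0 OR 0 OR 0 = 0
w9 = w6 AND w3 = 0 AND 0 = 0
w11 = R AND w9 AND w7 = 0 AND 0 AND 0 = 0
w12 = w8 AND U = 0 AND 0 = 0
w13 = w7 OR T = 0 OR 0 = 0
w14 = w13 AND w8 = 0 AND 0 = 0
w16 = w11 AND w12 = 0 AND 0 = 0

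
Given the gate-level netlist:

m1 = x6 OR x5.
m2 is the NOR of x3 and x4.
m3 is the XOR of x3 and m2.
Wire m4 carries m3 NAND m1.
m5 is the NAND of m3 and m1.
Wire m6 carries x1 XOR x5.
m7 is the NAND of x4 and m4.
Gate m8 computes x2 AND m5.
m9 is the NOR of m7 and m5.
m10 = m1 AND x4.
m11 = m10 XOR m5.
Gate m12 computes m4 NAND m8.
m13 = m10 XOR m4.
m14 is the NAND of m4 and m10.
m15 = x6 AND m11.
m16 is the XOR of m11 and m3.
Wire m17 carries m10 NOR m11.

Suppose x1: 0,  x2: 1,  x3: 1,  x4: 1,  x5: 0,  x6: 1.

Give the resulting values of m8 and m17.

m8 = 0, m17 = 0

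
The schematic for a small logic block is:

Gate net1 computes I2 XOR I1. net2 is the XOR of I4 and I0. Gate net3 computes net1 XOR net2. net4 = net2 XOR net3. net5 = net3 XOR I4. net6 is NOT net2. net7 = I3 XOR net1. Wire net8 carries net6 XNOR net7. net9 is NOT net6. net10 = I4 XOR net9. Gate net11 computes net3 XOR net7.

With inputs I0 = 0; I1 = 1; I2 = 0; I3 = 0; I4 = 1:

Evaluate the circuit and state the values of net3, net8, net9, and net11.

net3 = 0  net8 = 0  net9 = 1  net11 = 1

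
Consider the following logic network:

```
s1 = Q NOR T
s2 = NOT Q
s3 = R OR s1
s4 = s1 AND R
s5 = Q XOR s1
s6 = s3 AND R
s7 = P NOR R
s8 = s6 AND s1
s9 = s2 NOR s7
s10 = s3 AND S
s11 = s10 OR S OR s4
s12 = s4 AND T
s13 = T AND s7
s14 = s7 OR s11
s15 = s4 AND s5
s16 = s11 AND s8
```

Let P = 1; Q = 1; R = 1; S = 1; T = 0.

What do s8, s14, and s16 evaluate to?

s1 = Q NOR T = 1 NOR 0 = 0
s3 = R OR s1 = 1 OR 0 = 1
s4 = s1 AND R = 0 AND 1 = 0
s6 = s3 AND R = 1 AND 1 = 1
s7 = P NOR R = 1 NOR 1 = 0
s8 = s6 AND s1 = 1 AND 0 = 0
s10 = s3 AND S = 1 AND 1 = 1
s11 = s10 OR S OR s4 = 1 OR 1 OR 0 = 1
s14 = s7 OR s11 = 0 OR 1 = 1
s16 = s11 AND s8 = 1 AND 0 = 0

s8 = 0  s14 = 1  s16 = 0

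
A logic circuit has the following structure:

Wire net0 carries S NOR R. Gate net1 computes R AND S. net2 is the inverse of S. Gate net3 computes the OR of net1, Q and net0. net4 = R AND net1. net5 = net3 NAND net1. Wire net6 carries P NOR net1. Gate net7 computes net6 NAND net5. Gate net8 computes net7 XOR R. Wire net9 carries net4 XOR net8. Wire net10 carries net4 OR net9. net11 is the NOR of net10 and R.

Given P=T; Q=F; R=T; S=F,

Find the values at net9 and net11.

net0 = S NOR R = F NOR T = F
net1 = R AND S = T AND F = F
net3 = net1 OR Q OR net0 = F OR F OR F = F
net4 = R AND net1 = T AND F = F
net5 = net3 NAND net1 = F NAND F = T
net6 = P NOR net1 = T NOR F = F
net7 = net6 NAND net5 = F NAND T = T
net8 = net7 XOR R = T XOR T = F
net9 = net4 XOR net8 = F XOR F = F
net10 = net4 OR net9 = F OR F = F
net11 = net10 NOR R = F NOR T = F

net9 = F, net11 = F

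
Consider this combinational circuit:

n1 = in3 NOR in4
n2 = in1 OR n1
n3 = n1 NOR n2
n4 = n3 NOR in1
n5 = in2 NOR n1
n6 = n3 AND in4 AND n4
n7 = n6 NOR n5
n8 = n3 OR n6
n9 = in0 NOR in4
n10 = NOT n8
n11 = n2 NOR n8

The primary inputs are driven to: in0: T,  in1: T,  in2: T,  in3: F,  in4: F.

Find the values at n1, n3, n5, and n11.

n1 = in3 NOR in4 = F NOR F = T
n2 = in1 OR n1 = T OR T = T
n3 = n1 NOR n2 = T NOR T = F
n4 = n3 NOR in1 = F NOR T = F
n5 = in2 NOR n1 = T NOR T = F
n6 = n3 AND in4 AND n4 = F AND F AND F = F
n8 = n3 OR n6 = F OR F = F
n11 = n2 NOR n8 = T NOR F = F

n1 = T; n3 = F; n5 = F; n11 = F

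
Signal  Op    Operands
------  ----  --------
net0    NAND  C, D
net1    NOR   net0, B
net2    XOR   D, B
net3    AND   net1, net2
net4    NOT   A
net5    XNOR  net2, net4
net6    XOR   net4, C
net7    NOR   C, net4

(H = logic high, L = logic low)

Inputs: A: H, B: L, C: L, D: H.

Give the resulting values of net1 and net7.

net1 = L, net7 = H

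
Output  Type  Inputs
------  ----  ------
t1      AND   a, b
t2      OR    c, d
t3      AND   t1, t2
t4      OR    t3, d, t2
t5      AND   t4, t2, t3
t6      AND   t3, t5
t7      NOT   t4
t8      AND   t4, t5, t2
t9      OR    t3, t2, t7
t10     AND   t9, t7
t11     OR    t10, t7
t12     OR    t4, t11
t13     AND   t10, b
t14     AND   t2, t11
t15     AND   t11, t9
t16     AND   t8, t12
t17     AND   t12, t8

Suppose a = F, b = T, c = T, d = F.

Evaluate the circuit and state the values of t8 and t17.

t1 = a AND b = F AND T = F
t2 = c OR d = T OR F = T
t3 = t1 AND t2 = F AND T = F
t4 = t3 OR d OR t2 = F OR F OR T = T
t5 = t4 AND t2 AND t3 = T AND T AND F = F
t7 = NOT t4 = NOT T = F
t8 = t4 AND t5 AND t2 = T AND F AND T = F
t9 = t3 OR t2 OR t7 = F OR T OR F = T
t10 = t9 AND t7 = T AND F = F
t11 = t10 OR t7 = F OR F = F
t12 = t4 OR t11 = T OR F = T
t17 = t12 AND t8 = T AND F = F

t8 = F, t17 = F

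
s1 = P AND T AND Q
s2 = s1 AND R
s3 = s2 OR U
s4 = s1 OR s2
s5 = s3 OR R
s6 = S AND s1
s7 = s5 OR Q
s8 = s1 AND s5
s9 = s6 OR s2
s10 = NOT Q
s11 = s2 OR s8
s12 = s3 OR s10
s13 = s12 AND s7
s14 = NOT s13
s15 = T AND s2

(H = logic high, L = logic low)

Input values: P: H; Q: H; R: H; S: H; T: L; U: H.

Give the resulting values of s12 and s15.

s1 = P AND T AND Q = H AND L AND H = L
s2 = s1 AND R = L AND H = L
s3 = s2 OR U = L OR H = H
s10 = NOT Q = NOT H = L
s12 = s3 OR s10 = H OR L = H
s15 = T AND s2 = L AND L = L

s12 = H, s15 = L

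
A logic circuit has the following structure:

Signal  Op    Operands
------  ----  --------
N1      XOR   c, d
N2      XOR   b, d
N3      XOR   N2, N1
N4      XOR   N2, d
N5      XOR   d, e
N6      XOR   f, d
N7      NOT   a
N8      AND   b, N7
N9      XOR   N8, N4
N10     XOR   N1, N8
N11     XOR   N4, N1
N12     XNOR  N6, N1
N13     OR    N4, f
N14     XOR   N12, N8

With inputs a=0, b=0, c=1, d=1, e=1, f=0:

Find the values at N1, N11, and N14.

N1 = c XOR d = 1 XOR 1 = 0
N2 = b XOR d = 0 XOR 1 = 1
N4 = N2 XOR d = 1 XOR 1 = 0
N6 = f XOR d = 0 XOR 1 = 1
N7 = NOT a = NOT 0 = 1
N8 = b AND N7 = 0 AND 1 = 0
N11 = N4 XOR N1 = 0 XOR 0 = 0
N12 = N6 XNOR N1 = 1 XNOR 0 = 0
N14 = N12 XOR N8 = 0 XOR 0 = 0

N1 = 0, N11 = 0, N14 = 0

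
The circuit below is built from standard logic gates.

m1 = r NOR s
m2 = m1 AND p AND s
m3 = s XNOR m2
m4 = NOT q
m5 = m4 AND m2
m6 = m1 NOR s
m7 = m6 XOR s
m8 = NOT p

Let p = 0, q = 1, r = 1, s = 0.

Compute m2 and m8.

m1 = r NOR s = 1 NOR 0 = 0
m2 = m1 AND p AND s = 0 AND 0 AND 0 = 0
m8 = NOT p = NOT 0 = 1

m2 = 0, m8 = 1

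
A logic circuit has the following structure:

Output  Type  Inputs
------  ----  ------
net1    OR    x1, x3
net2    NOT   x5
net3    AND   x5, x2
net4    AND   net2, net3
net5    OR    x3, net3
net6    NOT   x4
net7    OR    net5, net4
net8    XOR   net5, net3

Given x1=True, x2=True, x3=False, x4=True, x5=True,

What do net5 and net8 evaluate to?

net5 = True; net8 = False

net3 = x5 AND x2 = True AND True = True
net5 = x3 OR net3 = False OR True = True
net8 = net5 XOR net3 = True XOR True = False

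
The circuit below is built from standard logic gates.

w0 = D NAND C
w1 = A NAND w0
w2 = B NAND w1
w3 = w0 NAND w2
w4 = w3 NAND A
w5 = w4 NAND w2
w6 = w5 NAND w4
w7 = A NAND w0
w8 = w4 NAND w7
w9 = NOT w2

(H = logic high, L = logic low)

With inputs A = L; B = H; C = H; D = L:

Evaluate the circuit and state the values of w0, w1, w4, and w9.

w0 = D NAND C = L NAND H = H
w1 = A NAND w0 = L NAND H = H
w2 = B NAND w1 = H NAND H = L
w3 = w0 NAND w2 = H NAND L = H
w4 = w3 NAND A = H NAND L = H
w9 = NOT w2 = NOT L = H

w0 = H, w1 = H, w4 = H, w9 = H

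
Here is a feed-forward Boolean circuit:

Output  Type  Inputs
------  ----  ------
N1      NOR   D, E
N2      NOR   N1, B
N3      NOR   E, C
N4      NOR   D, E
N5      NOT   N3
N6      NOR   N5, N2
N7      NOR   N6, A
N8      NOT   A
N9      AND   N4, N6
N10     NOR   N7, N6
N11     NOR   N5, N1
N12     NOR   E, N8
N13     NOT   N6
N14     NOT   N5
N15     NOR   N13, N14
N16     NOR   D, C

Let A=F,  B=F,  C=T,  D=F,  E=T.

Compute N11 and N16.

N11 = F, N16 = F

N1 = D NOR E = F NOR T = F
N3 = E NOR C = T NOR T = F
N5 = NOT N3 = NOT F = T
N11 = N5 NOR N1 = T NOR F = F
N16 = D NOR C = F NOR T = F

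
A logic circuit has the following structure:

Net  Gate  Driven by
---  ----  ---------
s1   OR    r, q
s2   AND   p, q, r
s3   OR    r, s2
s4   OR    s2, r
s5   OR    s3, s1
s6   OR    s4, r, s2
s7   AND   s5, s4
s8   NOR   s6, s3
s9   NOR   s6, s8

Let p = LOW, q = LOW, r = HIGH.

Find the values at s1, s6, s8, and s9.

s1 = HIGH, s6 = HIGH, s8 = LOW, s9 = LOW

s1 = r OR q = HIGH OR LOW = HIGH
s2 = p AND q AND r = LOW AND LOW AND HIGH = LOW
s3 = r OR s2 = HIGH OR LOW = HIGH
s4 = s2 OR r = LOW OR HIGH = HIGH
s6 = s4 OR r OR s2 = HIGH OR HIGH OR LOW = HIGH
s8 = s6 NOR s3 = HIGH NOR HIGH = LOW
s9 = s6 NOR s8 = HIGH NOR LOW = LOW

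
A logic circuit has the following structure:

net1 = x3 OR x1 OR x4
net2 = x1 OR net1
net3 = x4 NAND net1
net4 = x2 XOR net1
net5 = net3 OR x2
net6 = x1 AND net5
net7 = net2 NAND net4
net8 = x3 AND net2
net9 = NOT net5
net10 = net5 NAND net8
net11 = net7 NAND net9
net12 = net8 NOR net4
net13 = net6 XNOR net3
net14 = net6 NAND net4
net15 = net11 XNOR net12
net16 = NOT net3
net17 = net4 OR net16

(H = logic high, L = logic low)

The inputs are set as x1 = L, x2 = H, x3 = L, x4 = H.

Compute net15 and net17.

net15 = H, net17 = H

net1 = x3 OR x1 OR x4 = L OR L OR H = H
net2 = x1 OR net1 = L OR H = H
net3 = x4 NAND net1 = H NAND H = L
net4 = x2 XOR net1 = H XOR H = L
net5 = net3 OR x2 = L OR H = H
net7 = net2 NAND net4 = H NAND L = H
net8 = x3 AND net2 = L AND H = L
net9 = NOT net5 = NOT H = L
net11 = net7 NAND net9 = H NAND L = H
net12 = net8 NOR net4 = L NOR L = H
net15 = net11 XNOR net12 = H XNOR H = H
net16 = NOT net3 = NOT L = H
net17 = net4 OR net16 = L OR H = H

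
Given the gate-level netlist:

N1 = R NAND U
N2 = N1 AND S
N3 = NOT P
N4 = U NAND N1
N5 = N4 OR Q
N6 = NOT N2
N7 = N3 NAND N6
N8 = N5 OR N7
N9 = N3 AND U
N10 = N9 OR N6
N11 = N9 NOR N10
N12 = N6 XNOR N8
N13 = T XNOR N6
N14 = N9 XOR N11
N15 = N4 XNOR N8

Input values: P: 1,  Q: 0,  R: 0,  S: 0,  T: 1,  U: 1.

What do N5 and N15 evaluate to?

N5 = 0; N15 = 0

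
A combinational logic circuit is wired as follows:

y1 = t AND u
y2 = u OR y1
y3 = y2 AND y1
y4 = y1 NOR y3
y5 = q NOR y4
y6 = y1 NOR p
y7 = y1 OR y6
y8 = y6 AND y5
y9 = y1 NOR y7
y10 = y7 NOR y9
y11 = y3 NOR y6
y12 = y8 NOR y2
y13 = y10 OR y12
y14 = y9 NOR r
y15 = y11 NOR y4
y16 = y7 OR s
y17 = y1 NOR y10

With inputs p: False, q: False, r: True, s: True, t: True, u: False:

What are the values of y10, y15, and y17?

y10 = False; y15 = False; y17 = True

y1 = t AND u = True AND False = False
y2 = u OR y1 = False OR False = False
y3 = y2 AND y1 = False AND False = False
y4 = y1 NOR y3 = False NOR False = True
y6 = y1 NOR p = False NOR False = True
y7 = y1 OR y6 = False OR True = True
y9 = y1 NOR y7 = False NOR True = False
y10 = y7 NOR y9 = True NOR False = False
y11 = y3 NOR y6 = False NOR True = False
y15 = y11 NOR y4 = False NOR True = False
y17 = y1 NOR y10 = False NOR False = True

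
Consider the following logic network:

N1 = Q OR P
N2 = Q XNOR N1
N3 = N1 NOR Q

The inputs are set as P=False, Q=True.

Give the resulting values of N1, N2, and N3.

N1 = Q OR P = True OR False = True
N2 = Q XNOR N1 = True XNOR True = True
N3 = N1 NOR Q = True NOR True = False

N1 = True, N2 = True, N3 = False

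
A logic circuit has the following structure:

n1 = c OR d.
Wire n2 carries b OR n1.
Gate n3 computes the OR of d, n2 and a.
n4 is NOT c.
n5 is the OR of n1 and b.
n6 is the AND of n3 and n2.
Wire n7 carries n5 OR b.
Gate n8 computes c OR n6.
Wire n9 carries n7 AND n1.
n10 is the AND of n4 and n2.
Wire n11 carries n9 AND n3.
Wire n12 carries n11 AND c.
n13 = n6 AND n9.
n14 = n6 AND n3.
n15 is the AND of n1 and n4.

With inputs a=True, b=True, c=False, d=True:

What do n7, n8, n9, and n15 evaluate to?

n7 = True  n8 = True  n9 = True  n15 = True

n1 = c OR d = False OR True = True
n2 = b OR n1 = True OR True = True
n3 = d OR n2 OR a = True OR True OR True = True
n4 = NOT c = NOT False = True
n5 = n1 OR b = True OR True = True
n6 = n3 AND n2 = True AND True = True
n7 = n5 OR b = True OR True = True
n8 = c OR n6 = False OR True = True
n9 = n7 AND n1 = True AND True = True
n15 = n1 AND n4 = True AND True = True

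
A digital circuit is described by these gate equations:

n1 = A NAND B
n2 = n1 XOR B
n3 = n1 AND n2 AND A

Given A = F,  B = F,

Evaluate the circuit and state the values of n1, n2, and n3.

n1 = A NAND B = F NAND F = T
n2 = n1 XOR B = T XOR F = T
n3 = n1 AND n2 AND A = T AND T AND F = F

n1 = T, n2 = T, n3 = F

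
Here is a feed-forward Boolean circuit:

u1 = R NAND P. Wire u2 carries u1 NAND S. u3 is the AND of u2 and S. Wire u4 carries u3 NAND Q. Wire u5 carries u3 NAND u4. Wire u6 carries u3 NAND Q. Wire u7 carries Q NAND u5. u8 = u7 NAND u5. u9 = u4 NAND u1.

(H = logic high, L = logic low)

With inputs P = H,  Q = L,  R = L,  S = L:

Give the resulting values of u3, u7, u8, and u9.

u1 = R NAND P = L NAND H = H
u2 = u1 NAND S = H NAND L = H
u3 = u2 AND S = H AND L = L
u4 = u3 NAND Q = L NAND L = H
u5 = u3 NAND u4 = L NAND H = H
u7 = Q NAND u5 = L NAND H = H
u8 = u7 NAND u5 = H NAND H = L
u9 = u4 NAND u1 = H NAND H = L

u3 = L, u7 = H, u8 = L, u9 = L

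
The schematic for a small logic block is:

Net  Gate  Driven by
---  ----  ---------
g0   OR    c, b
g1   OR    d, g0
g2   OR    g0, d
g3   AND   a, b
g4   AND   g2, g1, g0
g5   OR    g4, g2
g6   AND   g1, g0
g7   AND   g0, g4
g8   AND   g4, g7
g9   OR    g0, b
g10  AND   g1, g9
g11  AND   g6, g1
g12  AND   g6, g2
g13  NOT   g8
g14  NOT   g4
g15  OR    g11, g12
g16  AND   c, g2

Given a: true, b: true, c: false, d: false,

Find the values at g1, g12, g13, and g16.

g1 = true; g12 = true; g13 = false; g16 = false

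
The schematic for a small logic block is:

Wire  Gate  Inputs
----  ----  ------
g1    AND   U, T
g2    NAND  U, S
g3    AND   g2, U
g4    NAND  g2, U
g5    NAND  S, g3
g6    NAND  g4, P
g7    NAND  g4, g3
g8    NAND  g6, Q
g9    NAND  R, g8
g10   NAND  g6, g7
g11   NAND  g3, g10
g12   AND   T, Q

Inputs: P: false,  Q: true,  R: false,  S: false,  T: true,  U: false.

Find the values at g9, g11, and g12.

g9 = true; g11 = true; g12 = true

g2 = U NAND S = false NAND false = true
g3 = g2 AND U = true AND false = false
g4 = g2 NAND U = true NAND false = true
g6 = g4 NAND P = true NAND false = true
g7 = g4 NAND g3 = true NAND false = true
g8 = g6 NAND Q = true NAND true = false
g9 = R NAND g8 = false NAND false = true
g10 = g6 NAND g7 = true NAND true = false
g11 = g3 NAND g10 = false NAND false = true
g12 = T AND Q = true AND true = true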